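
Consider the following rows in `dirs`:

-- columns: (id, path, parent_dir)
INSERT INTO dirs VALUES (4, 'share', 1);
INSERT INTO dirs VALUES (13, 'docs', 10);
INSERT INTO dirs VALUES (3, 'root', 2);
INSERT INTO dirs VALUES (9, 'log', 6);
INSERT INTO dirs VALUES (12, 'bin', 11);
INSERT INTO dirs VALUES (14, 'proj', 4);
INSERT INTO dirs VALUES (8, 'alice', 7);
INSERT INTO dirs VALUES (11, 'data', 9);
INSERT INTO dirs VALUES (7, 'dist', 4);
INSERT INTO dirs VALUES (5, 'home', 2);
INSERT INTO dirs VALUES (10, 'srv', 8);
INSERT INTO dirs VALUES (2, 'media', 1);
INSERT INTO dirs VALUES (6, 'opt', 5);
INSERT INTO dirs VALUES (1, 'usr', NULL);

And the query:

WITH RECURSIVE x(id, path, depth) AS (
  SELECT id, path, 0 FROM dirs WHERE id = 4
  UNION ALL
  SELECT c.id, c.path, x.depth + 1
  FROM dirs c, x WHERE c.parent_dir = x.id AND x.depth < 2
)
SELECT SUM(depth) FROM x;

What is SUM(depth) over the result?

4

Base: id=4 (share) at depth 0.
Iteration 1: rows with parent_dir in {4} -> dist (id 7, depth 1), proj (id 14, depth 1).
Iteration 2: rows with parent_dir in {7,14} -> alice (id 8, depth 2).
Iteration 3: depth < 2 fails for all current rows; recursion stops.
SUM(depth) = 0 + 1 + 1 + 2 = 4.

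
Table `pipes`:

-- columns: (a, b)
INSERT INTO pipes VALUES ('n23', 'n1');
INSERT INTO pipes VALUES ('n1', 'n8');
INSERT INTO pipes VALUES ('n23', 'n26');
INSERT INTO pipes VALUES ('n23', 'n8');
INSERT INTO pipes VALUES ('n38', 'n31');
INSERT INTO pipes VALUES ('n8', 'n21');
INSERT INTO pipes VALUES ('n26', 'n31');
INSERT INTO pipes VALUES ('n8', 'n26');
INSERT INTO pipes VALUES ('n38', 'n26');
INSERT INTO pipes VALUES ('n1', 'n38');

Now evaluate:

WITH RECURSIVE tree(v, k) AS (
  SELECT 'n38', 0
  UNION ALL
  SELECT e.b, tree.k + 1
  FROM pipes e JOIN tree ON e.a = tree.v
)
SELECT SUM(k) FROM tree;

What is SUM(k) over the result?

4

Base: (n38, k=0).
Iteration 1: edges from {n38} -> (n26, k=1), (n31, k=1).
Iteration 2: edges from {n26,n31} -> (n31, k=2).
Iteration 3: no outgoing edges from {n31}; recursion stops.
SUM(k) = 0 + 1 + 1 + 2 = 4.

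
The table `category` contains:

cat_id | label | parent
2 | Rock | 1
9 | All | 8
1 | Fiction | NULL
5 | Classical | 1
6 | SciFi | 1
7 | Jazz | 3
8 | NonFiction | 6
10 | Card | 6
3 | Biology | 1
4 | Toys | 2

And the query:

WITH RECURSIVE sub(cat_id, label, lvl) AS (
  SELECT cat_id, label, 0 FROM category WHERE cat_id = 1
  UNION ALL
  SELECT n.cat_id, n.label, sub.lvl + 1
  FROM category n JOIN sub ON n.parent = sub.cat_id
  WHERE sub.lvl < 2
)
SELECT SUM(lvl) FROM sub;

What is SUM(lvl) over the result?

12

Base: cat_id=1 (Fiction) at lvl 0.
Iteration 1: rows with parent in {1} -> Rock (id 2, lvl 1), Biology (id 3, lvl 1), Classical (id 5, lvl 1), SciFi (id 6, lvl 1).
Iteration 2: rows with parent in {2,3,5,6} -> Toys (id 4, lvl 2), Jazz (id 7, lvl 2), NonFiction (id 8, lvl 2), Card (id 10, lvl 2).
Iteration 3: lvl < 2 fails for all current rows; recursion stops.
SUM(lvl) = 0 + 1 + 1 + 1 + 1 + 2 + 2 + 2 + 2 = 12.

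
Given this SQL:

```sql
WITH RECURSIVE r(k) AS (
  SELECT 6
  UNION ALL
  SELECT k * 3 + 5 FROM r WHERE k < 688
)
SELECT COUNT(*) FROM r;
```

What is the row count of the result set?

6

Base: k=6.
Iteration 1: 6 < 688 holds -> k = 6 * 3 + 5 = 23.
Iteration 2: 23 < 688 holds -> k = 23 * 3 + 5 = 74.
Iteration 3: 74 < 688 holds -> k = 74 * 3 + 5 = 227.
Iteration 4: 227 < 688 holds -> k = 227 * 3 + 5 = 686.
Iteration 5: 686 < 688 holds -> k = 686 * 3 + 5 = 2063.
Iteration 6: 2063 < 688 fails; recursion stops.
Total rows emitted: 6.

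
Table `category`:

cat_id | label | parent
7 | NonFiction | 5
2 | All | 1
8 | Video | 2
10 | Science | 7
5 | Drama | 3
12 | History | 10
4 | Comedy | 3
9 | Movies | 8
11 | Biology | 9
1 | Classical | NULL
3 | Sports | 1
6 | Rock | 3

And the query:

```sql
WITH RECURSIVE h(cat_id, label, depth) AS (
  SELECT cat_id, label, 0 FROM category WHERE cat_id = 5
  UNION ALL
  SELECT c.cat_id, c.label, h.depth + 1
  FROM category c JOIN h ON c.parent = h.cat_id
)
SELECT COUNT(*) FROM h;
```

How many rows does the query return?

Base: cat_id=5 (Drama) at depth 0.
Iteration 1: rows with parent in {5} -> NonFiction (id 7, depth 1).
Iteration 2: rows with parent in {7} -> Science (id 10, depth 2).
Iteration 3: rows with parent in {10} -> History (id 12, depth 3).
Iteration 4: no rows with parent in {12}; recursion stops.
Total rows emitted: 4.

4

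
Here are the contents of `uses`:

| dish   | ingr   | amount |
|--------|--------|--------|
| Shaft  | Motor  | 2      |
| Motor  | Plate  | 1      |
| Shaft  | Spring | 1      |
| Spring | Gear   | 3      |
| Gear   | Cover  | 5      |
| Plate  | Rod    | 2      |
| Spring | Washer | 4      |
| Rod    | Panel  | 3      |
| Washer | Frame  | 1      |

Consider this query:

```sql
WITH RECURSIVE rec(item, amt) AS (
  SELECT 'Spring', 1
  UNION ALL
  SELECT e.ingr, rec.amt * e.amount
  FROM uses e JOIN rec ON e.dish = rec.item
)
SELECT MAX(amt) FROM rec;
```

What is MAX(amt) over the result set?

15

Base: (Spring, amt=1).
Iteration 1: components of {Spring} -> Gear = 1*3 = 3, Washer = 1*4 = 4.
Iteration 2: components of {Gear,Washer} -> Cover = 3*5 = 15, Frame = 4*1 = 4.
Iteration 3: no further components; recursion stops.
amt values: 1, 3, 4, 15, 4; the maximum is 15.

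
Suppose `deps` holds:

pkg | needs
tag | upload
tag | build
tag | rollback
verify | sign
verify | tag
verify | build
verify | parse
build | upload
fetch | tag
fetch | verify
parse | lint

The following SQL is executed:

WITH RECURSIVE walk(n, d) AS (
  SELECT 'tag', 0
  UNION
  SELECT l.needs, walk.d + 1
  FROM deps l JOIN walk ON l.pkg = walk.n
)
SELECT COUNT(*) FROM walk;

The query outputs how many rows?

5

Base: (tag, d=0).
Iteration 1: edges from {tag} -> (build, d=1), (rollback, d=1), (upload, d=1).
Iteration 2: edges from {build,rollback,upload} -> (upload, d=2).
Iteration 3: no outgoing edges from {upload}; recursion stops.
Total rows emitted: 5.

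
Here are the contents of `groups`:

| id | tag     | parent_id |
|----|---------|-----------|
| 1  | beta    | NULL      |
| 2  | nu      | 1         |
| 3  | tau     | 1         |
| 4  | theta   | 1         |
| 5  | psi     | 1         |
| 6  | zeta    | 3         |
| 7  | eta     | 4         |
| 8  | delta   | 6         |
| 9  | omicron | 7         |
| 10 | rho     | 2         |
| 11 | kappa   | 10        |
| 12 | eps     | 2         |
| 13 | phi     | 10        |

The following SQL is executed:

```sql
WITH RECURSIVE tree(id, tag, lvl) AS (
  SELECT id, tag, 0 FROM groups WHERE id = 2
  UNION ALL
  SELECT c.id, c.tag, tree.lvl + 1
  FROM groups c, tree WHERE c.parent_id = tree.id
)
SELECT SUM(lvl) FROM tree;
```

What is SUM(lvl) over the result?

6

Base: id=2 (nu) at lvl 0.
Iteration 1: rows with parent_id in {2} -> rho (id 10, lvl 1), eps (id 12, lvl 1).
Iteration 2: rows with parent_id in {10,12} -> kappa (id 11, lvl 2), phi (id 13, lvl 2).
Iteration 3: no rows with parent_id in {11,13}; recursion stops.
SUM(lvl) = 0 + 1 + 1 + 2 + 2 = 6.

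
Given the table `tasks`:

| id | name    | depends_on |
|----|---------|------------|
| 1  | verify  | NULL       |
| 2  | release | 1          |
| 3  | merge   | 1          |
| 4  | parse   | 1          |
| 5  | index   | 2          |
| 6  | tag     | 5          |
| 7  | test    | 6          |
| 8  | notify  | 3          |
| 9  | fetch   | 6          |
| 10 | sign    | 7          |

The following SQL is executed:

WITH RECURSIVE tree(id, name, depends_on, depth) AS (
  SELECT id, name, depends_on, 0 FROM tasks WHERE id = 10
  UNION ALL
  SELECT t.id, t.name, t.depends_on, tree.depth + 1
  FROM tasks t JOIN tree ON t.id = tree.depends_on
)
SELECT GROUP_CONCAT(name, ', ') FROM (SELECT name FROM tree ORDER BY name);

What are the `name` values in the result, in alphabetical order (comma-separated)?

Base: id=10 (sign), depends_on=7, depth 0.
Iteration 1: join on id=7 -> test (id 7, depends_on=6, depth 1).
Iteration 2: join on id=6 -> tag (id 6, depends_on=5, depth 2).
Iteration 3: join on id=5 -> index (id 5, depends_on=2, depth 3).
Iteration 4: join on id=2 -> release (id 2, depends_on=1, depth 4).
Iteration 5: join on id=1 -> verify (id 1, depends_on=NULL, depth 5).
Iteration 6: depends_on is NULL; no match; recursion stops.

index, release, sign, tag, test, verify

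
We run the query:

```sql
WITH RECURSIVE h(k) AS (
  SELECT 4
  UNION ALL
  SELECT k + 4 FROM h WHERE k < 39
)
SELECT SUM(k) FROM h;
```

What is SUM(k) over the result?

Base: k=4.
Iteration 1: 4 < 39 holds -> k = 4 + 4 = 8.
Iteration 2: 8 < 39 holds -> k = 8 + 4 = 12.
Iteration 3: 12 < 39 holds -> k = 12 + 4 = 16.
Iteration 4: 16 < 39 holds -> k = 16 + 4 = 20.
Iteration 5: 20 < 39 holds -> k = 20 + 4 = 24.
Iteration 6: 24 < 39 holds -> k = 24 + 4 = 28.
Iteration 7: 28 < 39 holds -> k = 28 + 4 = 32.
Iteration 8: 32 < 39 holds -> k = 32 + 4 = 36.
Iteration 9: 36 < 39 holds -> k = 36 + 4 = 40.
Iteration 10: 40 < 39 fails; recursion stops.
SUM(k) = 4 + 8 + 12 + 16 + 20 + 24 + 28 + 32 + 36 + 40 = 220.

220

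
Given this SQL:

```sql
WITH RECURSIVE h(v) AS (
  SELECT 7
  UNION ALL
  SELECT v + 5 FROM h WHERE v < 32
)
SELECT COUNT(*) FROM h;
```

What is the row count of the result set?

6

Base: v=7.
Iteration 1: 7 < 32 holds -> v = 7 + 5 = 12.
Iteration 2: 12 < 32 holds -> v = 12 + 5 = 17.
Iteration 3: 17 < 32 holds -> v = 17 + 5 = 22.
Iteration 4: 22 < 32 holds -> v = 22 + 5 = 27.
Iteration 5: 27 < 32 holds -> v = 27 + 5 = 32.
Iteration 6: 32 < 32 fails; recursion stops.
Total rows emitted: 6.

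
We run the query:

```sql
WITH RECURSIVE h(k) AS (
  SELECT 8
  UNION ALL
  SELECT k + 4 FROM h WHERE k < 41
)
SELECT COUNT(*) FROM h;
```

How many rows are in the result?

10

Base: k=8.
Iteration 1: 8 < 41 holds -> k = 8 + 4 = 12.
Iteration 2: 12 < 41 holds -> k = 12 + 4 = 16.
Iteration 3: 16 < 41 holds -> k = 16 + 4 = 20.
Iteration 4: 20 < 41 holds -> k = 20 + 4 = 24.
Iteration 5: 24 < 41 holds -> k = 24 + 4 = 28.
Iteration 6: 28 < 41 holds -> k = 28 + 4 = 32.
Iteration 7: 32 < 41 holds -> k = 32 + 4 = 36.
Iteration 8: 36 < 41 holds -> k = 36 + 4 = 40.
Iteration 9: 40 < 41 holds -> k = 40 + 4 = 44.
Iteration 10: 44 < 41 fails; recursion stops.
Total rows emitted: 10.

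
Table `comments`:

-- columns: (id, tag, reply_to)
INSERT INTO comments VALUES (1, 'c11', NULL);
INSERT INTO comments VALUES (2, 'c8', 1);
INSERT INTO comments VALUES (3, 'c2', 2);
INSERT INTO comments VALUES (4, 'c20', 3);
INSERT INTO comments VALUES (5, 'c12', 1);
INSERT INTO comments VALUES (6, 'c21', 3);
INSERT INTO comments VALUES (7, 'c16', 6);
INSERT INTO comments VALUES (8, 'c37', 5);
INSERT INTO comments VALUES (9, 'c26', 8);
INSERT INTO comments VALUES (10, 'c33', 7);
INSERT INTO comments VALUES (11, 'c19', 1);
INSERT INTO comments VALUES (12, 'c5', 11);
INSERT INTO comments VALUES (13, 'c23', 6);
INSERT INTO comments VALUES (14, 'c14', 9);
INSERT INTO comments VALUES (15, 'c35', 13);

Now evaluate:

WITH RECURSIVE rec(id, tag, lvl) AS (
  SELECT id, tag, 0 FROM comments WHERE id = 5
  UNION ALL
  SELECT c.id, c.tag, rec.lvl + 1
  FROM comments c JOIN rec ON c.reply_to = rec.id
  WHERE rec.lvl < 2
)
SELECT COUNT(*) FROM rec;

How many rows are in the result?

3

Base: id=5 (c12) at lvl 0.
Iteration 1: rows with reply_to in {5} -> c37 (id 8, lvl 1).
Iteration 2: rows with reply_to in {8} -> c26 (id 9, lvl 2).
Iteration 3: lvl < 2 fails for all current rows; recursion stops.
Total rows emitted: 3.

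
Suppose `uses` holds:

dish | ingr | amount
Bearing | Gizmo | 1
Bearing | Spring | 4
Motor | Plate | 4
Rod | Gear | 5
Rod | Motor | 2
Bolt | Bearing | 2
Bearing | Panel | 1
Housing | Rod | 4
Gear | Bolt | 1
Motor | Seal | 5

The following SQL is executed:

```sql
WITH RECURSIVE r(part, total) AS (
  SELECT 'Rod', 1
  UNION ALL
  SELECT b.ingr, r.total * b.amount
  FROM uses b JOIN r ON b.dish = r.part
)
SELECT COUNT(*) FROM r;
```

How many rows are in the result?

Base: (Rod, total=1).
Iteration 1: components of {Rod} -> Gear = 1*5 = 5, Motor = 1*2 = 2.
Iteration 2: components of {Gear,Motor} -> Bolt = 5*1 = 5, Plate = 2*4 = 8, Seal = 2*5 = 10.
Iteration 3: components of {Bolt,Plate,Seal} -> Bearing = 5*2 = 10.
Iteration 4: components of {Bearing} -> Gizmo = 10*1 = 10, Panel = 10*1 = 10, Spring = 10*4 = 40.
Iteration 5: no further components; recursion stops.
Total rows emitted: 10.

10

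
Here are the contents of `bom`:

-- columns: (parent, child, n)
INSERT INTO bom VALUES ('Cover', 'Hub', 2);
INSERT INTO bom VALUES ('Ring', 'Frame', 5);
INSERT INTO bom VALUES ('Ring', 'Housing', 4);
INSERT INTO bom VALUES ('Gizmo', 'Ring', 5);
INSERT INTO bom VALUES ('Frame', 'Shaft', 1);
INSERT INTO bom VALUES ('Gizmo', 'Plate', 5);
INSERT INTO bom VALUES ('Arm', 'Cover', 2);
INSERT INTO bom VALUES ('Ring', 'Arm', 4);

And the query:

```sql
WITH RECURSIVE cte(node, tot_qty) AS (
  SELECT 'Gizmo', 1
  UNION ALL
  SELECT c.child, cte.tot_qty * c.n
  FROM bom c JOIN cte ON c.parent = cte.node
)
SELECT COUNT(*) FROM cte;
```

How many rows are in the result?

Base: (Gizmo, tot_qty=1).
Iteration 1: components of {Gizmo} -> Plate = 1*5 = 5, Ring = 1*5 = 5.
Iteration 2: components of {Plate,Ring} -> Arm = 5*4 = 20, Frame = 5*5 = 25, Housing = 5*4 = 20.
Iteration 3: components of {Arm,Frame,Housing} -> Cover = 20*2 = 40, Shaft = 25*1 = 25.
Iteration 4: components of {Cover,Shaft} -> Hub = 40*2 = 80.
Iteration 5: no further components; recursion stops.
Total rows emitted: 9.

9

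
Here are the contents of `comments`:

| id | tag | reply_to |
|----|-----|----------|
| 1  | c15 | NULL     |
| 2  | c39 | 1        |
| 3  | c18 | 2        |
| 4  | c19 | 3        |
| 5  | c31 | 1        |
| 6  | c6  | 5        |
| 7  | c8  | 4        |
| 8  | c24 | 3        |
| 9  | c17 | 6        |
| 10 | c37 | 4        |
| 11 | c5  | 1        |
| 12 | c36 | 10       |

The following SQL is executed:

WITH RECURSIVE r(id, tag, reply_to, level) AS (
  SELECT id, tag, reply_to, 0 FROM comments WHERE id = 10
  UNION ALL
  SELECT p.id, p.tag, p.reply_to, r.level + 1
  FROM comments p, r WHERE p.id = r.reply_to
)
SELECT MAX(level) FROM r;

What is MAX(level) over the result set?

Base: id=10 (c37), reply_to=4, level 0.
Iteration 1: join on id=4 -> c19 (id 4, reply_to=3, level 1).
Iteration 2: join on id=3 -> c18 (id 3, reply_to=2, level 2).
Iteration 3: join on id=2 -> c39 (id 2, reply_to=1, level 3).
Iteration 4: join on id=1 -> c15 (id 1, reply_to=NULL, level 4).
Iteration 5: reply_to is NULL; no match; recursion stops.
level values: 0, 1, 2, 3, 4; the maximum is 4.

4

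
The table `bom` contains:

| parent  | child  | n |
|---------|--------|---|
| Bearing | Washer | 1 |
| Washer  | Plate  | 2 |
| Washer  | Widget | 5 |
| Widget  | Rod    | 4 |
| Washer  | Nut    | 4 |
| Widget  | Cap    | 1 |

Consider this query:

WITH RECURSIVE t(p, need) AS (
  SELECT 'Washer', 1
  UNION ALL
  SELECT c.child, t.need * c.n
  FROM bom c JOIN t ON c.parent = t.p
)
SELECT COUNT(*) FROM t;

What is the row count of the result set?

Base: (Washer, need=1).
Iteration 1: components of {Washer} -> Nut = 1*4 = 4, Plate = 1*2 = 2, Widget = 1*5 = 5.
Iteration 2: components of {Nut,Plate,Widget} -> Cap = 5*1 = 5, Rod = 5*4 = 20.
Iteration 3: no further components; recursion stops.
Total rows emitted: 6.

6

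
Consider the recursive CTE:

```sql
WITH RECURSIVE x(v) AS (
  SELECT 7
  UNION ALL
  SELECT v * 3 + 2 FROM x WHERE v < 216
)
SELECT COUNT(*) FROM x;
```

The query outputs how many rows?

Base: v=7.
Iteration 1: 7 < 216 holds -> v = 7 * 3 + 2 = 23.
Iteration 2: 23 < 216 holds -> v = 23 * 3 + 2 = 71.
Iteration 3: 71 < 216 holds -> v = 71 * 3 + 2 = 215.
Iteration 4: 215 < 216 holds -> v = 215 * 3 + 2 = 647.
Iteration 5: 647 < 216 fails; recursion stops.
Total rows emitted: 5.

5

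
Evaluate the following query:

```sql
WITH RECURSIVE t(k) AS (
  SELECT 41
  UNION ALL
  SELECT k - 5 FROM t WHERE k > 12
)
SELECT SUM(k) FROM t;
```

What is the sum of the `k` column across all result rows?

Base: k=41.
Iteration 1: 41 > 12 holds -> k = 41 - 5 = 36.
Iteration 2: 36 > 12 holds -> k = 36 - 5 = 31.
Iteration 3: 31 > 12 holds -> k = 31 - 5 = 26.
Iteration 4: 26 > 12 holds -> k = 26 - 5 = 21.
Iteration 5: 21 > 12 holds -> k = 21 - 5 = 16.
Iteration 6: 16 > 12 holds -> k = 16 - 5 = 11.
Iteration 7: 11 > 12 fails; recursion stops.
SUM(k) = 41 + 36 + 31 + 26 + 21 + 16 + 11 = 182.

182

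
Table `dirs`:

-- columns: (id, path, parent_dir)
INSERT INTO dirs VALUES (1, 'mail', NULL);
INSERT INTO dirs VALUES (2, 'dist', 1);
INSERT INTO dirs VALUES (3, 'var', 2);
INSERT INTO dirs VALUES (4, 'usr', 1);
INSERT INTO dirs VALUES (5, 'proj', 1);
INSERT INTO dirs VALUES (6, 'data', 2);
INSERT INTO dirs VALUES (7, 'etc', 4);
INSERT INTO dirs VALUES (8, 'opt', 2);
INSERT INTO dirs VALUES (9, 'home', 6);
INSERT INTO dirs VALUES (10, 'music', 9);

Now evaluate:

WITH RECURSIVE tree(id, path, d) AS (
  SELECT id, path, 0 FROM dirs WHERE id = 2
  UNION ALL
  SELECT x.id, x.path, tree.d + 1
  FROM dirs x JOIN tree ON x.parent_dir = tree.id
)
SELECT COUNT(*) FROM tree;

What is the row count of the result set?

Base: id=2 (dist) at d 0.
Iteration 1: rows with parent_dir in {2} -> var (id 3, d 1), data (id 6, d 1), opt (id 8, d 1).
Iteration 2: rows with parent_dir in {3,6,8} -> home (id 9, d 2).
Iteration 3: rows with parent_dir in {9} -> music (id 10, d 3).
Iteration 4: no rows with parent_dir in {10}; recursion stops.
Total rows emitted: 6.

6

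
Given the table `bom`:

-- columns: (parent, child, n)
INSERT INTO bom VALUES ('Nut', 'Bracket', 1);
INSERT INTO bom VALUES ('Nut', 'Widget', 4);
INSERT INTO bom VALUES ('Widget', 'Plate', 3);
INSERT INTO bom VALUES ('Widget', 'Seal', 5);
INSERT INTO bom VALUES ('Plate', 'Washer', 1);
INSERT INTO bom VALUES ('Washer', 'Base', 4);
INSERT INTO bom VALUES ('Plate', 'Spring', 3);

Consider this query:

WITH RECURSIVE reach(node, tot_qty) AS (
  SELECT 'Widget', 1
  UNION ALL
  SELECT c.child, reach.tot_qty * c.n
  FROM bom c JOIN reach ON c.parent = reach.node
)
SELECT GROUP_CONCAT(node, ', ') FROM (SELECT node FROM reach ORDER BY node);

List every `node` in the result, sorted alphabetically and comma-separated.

Base: (Widget, tot_qty=1).
Iteration 1: components of {Widget} -> Plate = 1*3 = 3, Seal = 1*5 = 5.
Iteration 2: components of {Plate,Seal} -> Spring = 3*3 = 9, Washer = 3*1 = 3.
Iteration 3: components of {Spring,Washer} -> Base = 3*4 = 12.
Iteration 4: no further components; recursion stops.

Base, Plate, Seal, Spring, Washer, Widget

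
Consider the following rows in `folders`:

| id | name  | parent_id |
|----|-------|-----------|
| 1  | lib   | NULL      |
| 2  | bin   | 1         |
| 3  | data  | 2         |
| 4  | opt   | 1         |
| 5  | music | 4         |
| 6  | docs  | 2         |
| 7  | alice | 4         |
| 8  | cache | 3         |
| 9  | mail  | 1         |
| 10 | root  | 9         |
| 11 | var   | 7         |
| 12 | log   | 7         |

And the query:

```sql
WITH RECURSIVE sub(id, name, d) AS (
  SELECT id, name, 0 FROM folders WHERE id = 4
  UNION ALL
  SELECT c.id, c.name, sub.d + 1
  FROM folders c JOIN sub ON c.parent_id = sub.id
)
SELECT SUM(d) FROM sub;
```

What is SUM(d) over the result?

Base: id=4 (opt) at d 0.
Iteration 1: rows with parent_id in {4} -> music (id 5, d 1), alice (id 7, d 1).
Iteration 2: rows with parent_id in {5,7} -> var (id 11, d 2), log (id 12, d 2).
Iteration 3: no rows with parent_id in {11,12}; recursion stops.
SUM(d) = 0 + 1 + 1 + 2 + 2 = 6.

6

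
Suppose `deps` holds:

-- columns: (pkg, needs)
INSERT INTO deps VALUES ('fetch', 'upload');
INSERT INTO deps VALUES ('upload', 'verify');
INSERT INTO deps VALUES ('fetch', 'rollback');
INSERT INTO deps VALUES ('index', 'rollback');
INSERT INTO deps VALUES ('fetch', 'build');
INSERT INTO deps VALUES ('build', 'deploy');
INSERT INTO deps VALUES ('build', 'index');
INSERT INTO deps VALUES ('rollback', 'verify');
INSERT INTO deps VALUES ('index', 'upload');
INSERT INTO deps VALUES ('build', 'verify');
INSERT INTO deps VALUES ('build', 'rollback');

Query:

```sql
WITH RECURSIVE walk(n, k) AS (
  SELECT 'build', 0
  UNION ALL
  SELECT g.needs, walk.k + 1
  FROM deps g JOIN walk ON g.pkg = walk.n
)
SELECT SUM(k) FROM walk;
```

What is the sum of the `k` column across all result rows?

Base: (build, k=0).
Iteration 1: edges from {build} -> (deploy, k=1), (index, k=1), (rollback, k=1), (verify, k=1).
Iteration 2: edges from {deploy,index,rollback,verify} -> (rollback, k=2), (upload, k=2), (verify, k=2).
Iteration 3: edges from {rollback,upload,verify} -> (verify, k=3) x2. [UNION ALL keeps all 2 new rows, including repeats]
Iteration 4: no outgoing edges from {verify}; recursion stops.
SUM(k) = 0 + 1 + 1 + 1 + 1 + 2 + 2 + 2 + 3 + 3 = 16.

16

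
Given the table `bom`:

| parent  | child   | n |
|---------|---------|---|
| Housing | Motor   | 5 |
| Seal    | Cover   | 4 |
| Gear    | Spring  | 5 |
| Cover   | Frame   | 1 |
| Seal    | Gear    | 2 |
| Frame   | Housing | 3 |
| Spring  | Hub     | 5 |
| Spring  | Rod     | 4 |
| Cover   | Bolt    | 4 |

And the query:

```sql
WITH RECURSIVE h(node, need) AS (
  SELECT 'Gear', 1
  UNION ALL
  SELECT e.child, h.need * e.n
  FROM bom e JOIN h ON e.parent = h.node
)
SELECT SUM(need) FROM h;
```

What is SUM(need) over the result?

Base: (Gear, need=1).
Iteration 1: components of {Gear} -> Spring = 1*5 = 5.
Iteration 2: components of {Spring} -> Hub = 5*5 = 25, Rod = 5*4 = 20.
Iteration 3: no further components; recursion stops.
SUM(need) = 1 + 5 + 25 + 20 = 51.

51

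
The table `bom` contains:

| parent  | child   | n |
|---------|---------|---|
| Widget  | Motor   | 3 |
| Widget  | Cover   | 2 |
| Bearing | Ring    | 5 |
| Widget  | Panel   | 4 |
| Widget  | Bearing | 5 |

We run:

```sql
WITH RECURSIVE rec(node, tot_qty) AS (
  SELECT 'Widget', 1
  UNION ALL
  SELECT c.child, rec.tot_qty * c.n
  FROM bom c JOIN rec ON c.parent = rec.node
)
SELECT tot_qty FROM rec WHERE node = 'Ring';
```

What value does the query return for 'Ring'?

Base: (Widget, tot_qty=1).
Iteration 1: components of {Widget} -> Bearing = 1*5 = 5, Cover = 1*2 = 2, Motor = 1*3 = 3, Panel = 1*4 = 4.
Iteration 2: components of {Bearing,Cover,Motor,Panel} -> Ring = 5*5 = 25.
Iteration 3: no further components; recursion stops.

25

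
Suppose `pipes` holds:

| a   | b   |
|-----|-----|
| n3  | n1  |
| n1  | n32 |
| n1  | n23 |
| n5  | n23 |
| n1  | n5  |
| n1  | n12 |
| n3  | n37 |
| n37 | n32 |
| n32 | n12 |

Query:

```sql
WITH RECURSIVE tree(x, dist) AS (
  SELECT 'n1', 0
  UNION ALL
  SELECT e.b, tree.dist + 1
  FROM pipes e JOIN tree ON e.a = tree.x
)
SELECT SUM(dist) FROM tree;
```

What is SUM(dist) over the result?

Base: (n1, dist=0).
Iteration 1: edges from {n1} -> (n12, dist=1), (n23, dist=1), (n32, dist=1), (n5, dist=1).
Iteration 2: edges from {n12,n23,n32,n5} -> (n12, dist=2), (n23, dist=2).
Iteration 3: no outgoing edges from {n12,n23}; recursion stops.
SUM(dist) = 0 + 1 + 1 + 1 + 1 + 2 + 2 = 8.

8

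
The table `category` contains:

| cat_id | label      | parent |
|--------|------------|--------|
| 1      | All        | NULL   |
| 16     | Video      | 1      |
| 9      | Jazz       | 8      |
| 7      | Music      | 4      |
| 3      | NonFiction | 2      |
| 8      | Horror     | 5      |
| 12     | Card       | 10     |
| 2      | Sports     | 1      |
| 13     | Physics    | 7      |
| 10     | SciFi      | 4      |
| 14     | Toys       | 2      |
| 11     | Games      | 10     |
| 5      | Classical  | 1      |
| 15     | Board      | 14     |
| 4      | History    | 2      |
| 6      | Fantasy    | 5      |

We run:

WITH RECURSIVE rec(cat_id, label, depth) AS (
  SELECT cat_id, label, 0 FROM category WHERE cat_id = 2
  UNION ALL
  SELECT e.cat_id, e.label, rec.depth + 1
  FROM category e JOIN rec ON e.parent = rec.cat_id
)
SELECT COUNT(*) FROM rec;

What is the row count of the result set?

Base: cat_id=2 (Sports) at depth 0.
Iteration 1: rows with parent in {2} -> NonFiction (id 3, depth 1), History (id 4, depth 1), Toys (id 14, depth 1).
Iteration 2: rows with parent in {3,4,14} -> Music (id 7, depth 2), SciFi (id 10, depth 2), Board (id 15, depth 2).
Iteration 3: rows with parent in {7,10,15} -> Games (id 11, depth 3), Card (id 12, depth 3), Physics (id 13, depth 3).
Iteration 4: no rows with parent in {11,12,13}; recursion stops.
Total rows emitted: 10.

10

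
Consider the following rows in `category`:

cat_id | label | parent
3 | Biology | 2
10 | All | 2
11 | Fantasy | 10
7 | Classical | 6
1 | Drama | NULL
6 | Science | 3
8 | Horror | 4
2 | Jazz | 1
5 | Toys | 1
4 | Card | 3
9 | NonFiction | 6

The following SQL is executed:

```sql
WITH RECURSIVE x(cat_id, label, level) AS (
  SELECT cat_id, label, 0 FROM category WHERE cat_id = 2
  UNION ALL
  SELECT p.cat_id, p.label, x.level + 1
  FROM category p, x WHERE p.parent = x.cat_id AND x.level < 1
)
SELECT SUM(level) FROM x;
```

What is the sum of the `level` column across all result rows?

Base: cat_id=2 (Jazz) at level 0.
Iteration 1: rows with parent in {2} -> Biology (id 3, level 1), All (id 10, level 1).
Iteration 2: level < 1 fails for all current rows; recursion stops.
SUM(level) = 0 + 1 + 1 = 2.

2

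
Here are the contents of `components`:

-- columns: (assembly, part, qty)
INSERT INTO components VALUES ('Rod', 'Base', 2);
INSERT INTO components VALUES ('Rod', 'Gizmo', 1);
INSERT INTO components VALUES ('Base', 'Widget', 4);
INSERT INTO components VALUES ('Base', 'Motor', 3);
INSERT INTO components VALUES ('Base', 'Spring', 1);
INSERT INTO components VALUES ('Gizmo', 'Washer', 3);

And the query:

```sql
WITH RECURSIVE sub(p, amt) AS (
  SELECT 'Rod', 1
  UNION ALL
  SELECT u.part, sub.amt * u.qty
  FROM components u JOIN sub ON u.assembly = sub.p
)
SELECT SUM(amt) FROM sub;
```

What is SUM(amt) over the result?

Base: (Rod, amt=1).
Iteration 1: components of {Rod} -> Base = 1*2 = 2, Gizmo = 1*1 = 1.
Iteration 2: components of {Base,Gizmo} -> Motor = 2*3 = 6, Spring = 2*1 = 2, Washer = 1*3 = 3, Widget = 2*4 = 8.
Iteration 3: no further components; recursion stops.
SUM(amt) = 1 + 2 + 1 + 8 + 6 + 2 + 3 = 23.

23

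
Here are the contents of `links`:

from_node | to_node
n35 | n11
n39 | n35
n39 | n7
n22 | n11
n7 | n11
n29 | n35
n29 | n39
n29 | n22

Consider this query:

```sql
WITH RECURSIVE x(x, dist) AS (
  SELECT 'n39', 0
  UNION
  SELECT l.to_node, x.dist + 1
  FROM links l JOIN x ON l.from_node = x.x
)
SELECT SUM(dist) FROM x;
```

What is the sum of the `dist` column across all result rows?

4

Base: (n39, dist=0).
Iteration 1: edges from {n39} -> (n35, dist=1), (n7, dist=1).
Iteration 2: edges from {n35,n7} -> (n11, dist=2). [UNION drops 1 duplicate row(s)]
Iteration 3: no outgoing edges from {n11}; recursion stops.
SUM(dist) = 0 + 1 + 1 + 2 = 4.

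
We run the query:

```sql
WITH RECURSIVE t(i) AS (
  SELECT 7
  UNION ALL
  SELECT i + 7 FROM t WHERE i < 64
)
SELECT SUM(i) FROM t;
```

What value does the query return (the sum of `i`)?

385

Base: i=7.
Iteration 1: 7 < 64 holds -> i = 7 + 7 = 14.
Iteration 2: 14 < 64 holds -> i = 14 + 7 = 21.
Iteration 3: 21 < 64 holds -> i = 21 + 7 = 28.
Iteration 4: 28 < 64 holds -> i = 28 + 7 = 35.
Iteration 5: 35 < 64 holds -> i = 35 + 7 = 42.
Iteration 6: 42 < 64 holds -> i = 42 + 7 = 49.
Iteration 7: 49 < 64 holds -> i = 49 + 7 = 56.
Iteration 8: 56 < 64 holds -> i = 56 + 7 = 63.
Iteration 9: 63 < 64 holds -> i = 63 + 7 = 70.
Iteration 10: 70 < 64 fails; recursion stops.
SUM(i) = 7 + 14 + 21 + 28 + 35 + 42 + 49 + 56 + 63 + 70 = 385.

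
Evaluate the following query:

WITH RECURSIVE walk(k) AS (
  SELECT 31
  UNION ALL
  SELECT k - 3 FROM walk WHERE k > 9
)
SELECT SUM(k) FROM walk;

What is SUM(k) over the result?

171

Base: k=31.
Iteration 1: 31 > 9 holds -> k = 31 - 3 = 28.
Iteration 2: 28 > 9 holds -> k = 28 - 3 = 25.
Iteration 3: 25 > 9 holds -> k = 25 - 3 = 22.
Iteration 4: 22 > 9 holds -> k = 22 - 3 = 19.
Iteration 5: 19 > 9 holds -> k = 19 - 3 = 16.
Iteration 6: 16 > 9 holds -> k = 16 - 3 = 13.
Iteration 7: 13 > 9 holds -> k = 13 - 3 = 10.
Iteration 8: 10 > 9 holds -> k = 10 - 3 = 7.
Iteration 9: 7 > 9 fails; recursion stops.
SUM(k) = 31 + 28 + 25 + 22 + 19 + 16 + 13 + 10 + 7 = 171.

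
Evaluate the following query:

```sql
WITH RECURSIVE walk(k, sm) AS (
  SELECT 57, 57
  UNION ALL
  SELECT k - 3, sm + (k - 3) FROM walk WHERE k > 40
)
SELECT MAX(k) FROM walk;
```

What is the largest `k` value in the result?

57

Base: k=57, sm=57.
Iteration 1: 57 > 40 holds -> k = 57 - 3 = 54, sm = 57 + 54 = 111.
Iteration 2: 54 > 40 holds -> k = 54 - 3 = 51, sm = 111 + 51 = 162.
Iteration 3: 51 > 40 holds -> k = 51 - 3 = 48, sm = 162 + 48 = 210.
Iteration 4: 48 > 40 holds -> k = 48 - 3 = 45, sm = 210 + 45 = 255.
Iteration 5: 45 > 40 holds -> k = 45 - 3 = 42, sm = 255 + 42 = 297.
Iteration 6: 42 > 40 holds -> k = 42 - 3 = 39, sm = 297 + 39 = 336.
Iteration 7: 39 > 40 fails; recursion stops.
k values: 57, 54, 51, 48, 45, 42, 39; the maximum is 57.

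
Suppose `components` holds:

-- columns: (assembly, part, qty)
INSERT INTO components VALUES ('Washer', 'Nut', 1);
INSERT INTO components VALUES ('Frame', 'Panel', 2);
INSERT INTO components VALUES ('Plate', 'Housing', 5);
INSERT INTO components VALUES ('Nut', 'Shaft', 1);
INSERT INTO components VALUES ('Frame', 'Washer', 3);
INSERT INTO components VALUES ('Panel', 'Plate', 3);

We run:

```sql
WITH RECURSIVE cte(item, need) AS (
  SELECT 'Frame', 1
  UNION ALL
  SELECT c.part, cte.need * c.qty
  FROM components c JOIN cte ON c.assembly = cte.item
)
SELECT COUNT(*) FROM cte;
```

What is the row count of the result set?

7

Base: (Frame, need=1).
Iteration 1: components of {Frame} -> Panel = 1*2 = 2, Washer = 1*3 = 3.
Iteration 2: components of {Panel,Washer} -> Nut = 3*1 = 3, Plate = 2*3 = 6.
Iteration 3: components of {Nut,Plate} -> Housing = 6*5 = 30, Shaft = 3*1 = 3.
Iteration 4: no further components; recursion stops.
Total rows emitted: 7.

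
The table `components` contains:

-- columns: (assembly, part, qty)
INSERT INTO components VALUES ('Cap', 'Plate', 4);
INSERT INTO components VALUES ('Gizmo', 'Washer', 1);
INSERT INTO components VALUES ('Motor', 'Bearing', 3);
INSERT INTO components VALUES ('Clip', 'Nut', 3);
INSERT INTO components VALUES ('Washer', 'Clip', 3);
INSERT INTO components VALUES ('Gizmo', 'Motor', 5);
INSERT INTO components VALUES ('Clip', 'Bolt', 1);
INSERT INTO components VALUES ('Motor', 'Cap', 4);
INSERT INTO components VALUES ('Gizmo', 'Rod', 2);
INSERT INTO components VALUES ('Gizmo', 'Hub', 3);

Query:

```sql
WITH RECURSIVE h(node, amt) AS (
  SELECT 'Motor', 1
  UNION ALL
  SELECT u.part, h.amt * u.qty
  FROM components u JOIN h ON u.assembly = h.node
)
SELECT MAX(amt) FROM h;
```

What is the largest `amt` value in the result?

16

Base: (Motor, amt=1).
Iteration 1: components of {Motor} -> Bearing = 1*3 = 3, Cap = 1*4 = 4.
Iteration 2: components of {Bearing,Cap} -> Plate = 4*4 = 16.
Iteration 3: no further components; recursion stops.
amt values: 1, 3, 4, 16; the maximum is 16.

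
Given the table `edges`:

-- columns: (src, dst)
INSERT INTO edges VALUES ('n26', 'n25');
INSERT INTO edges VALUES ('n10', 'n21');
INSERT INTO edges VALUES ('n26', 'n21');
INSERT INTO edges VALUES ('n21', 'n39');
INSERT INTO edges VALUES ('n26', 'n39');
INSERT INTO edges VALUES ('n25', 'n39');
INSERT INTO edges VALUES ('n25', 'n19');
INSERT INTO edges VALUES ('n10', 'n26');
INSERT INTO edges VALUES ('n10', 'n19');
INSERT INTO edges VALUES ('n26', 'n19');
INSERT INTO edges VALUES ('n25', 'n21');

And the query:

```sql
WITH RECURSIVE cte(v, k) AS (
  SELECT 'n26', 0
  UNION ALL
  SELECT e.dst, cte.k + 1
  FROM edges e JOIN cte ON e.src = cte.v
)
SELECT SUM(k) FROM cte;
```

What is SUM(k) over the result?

Base: (n26, k=0).
Iteration 1: edges from {n26} -> (n19, k=1), (n21, k=1), (n25, k=1), (n39, k=1).
Iteration 2: edges from {n19,n21,n25,n39} -> (n19, k=2), (n21, k=2), (n39, k=2) x2. [UNION ALL keeps all 4 new rows, including repeats]
Iteration 3: edges from {n19,n21,n39} -> (n39, k=3).
Iteration 4: no outgoing edges from {n39}; recursion stops.
SUM(k) = 0 + 1 + 1 + 1 + 1 + 2 + 2 + 2 + 2 + 3 = 15.

15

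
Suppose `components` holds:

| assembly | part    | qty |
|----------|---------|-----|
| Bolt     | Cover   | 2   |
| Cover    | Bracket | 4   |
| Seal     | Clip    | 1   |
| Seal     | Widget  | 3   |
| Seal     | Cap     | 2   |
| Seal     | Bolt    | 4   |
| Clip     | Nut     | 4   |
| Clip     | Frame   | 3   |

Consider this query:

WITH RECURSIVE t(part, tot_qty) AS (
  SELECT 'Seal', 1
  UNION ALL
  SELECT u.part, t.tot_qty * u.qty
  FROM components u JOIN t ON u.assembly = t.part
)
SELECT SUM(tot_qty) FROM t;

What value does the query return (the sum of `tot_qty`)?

Base: (Seal, tot_qty=1).
Iteration 1: components of {Seal} -> Bolt = 1*4 = 4, Cap = 1*2 = 2, Clip = 1*1 = 1, Widget = 1*3 = 3.
Iteration 2: components of {Bolt,Cap,Clip,Widget} -> Cover = 4*2 = 8, Frame = 1*3 = 3, Nut = 1*4 = 4.
Iteration 3: components of {Cover,Frame,Nut} -> Bracket = 8*4 = 32.
Iteration 4: no further components; recursion stops.
SUM(tot_qty) = 1 + 1 + 4 + 2 + 3 + 3 + 4 + 8 + 32 = 58.

58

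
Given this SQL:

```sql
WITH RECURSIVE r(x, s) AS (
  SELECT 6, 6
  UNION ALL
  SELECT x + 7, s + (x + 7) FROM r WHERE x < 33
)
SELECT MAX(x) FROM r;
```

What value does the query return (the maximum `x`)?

Base: x=6, s=6.
Iteration 1: 6 < 33 holds -> x = 6 + 7 = 13, s = 6 + 13 = 19.
Iteration 2: 13 < 33 holds -> x = 13 + 7 = 20, s = 19 + 20 = 39.
Iteration 3: 20 < 33 holds -> x = 20 + 7 = 27, s = 39 + 27 = 66.
Iteration 4: 27 < 33 holds -> x = 27 + 7 = 34, s = 66 + 34 = 100.
Iteration 5: 34 < 33 fails; recursion stops.
x values: 6, 13, 20, 27, 34; the maximum is 34.

34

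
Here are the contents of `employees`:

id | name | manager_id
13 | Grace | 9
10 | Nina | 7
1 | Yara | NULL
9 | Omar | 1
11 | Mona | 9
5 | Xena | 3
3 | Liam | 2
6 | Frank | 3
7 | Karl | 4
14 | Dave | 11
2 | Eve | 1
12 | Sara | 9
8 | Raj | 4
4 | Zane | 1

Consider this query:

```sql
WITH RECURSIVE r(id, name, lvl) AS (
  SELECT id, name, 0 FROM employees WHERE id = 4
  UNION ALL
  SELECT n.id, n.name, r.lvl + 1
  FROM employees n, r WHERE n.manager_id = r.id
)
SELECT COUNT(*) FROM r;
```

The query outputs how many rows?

4

Base: id=4 (Zane) at lvl 0.
Iteration 1: rows with manager_id in {4} -> Karl (id 7, lvl 1), Raj (id 8, lvl 1).
Iteration 2: rows with manager_id in {7,8} -> Nina (id 10, lvl 2).
Iteration 3: no rows with manager_id in {10}; recursion stops.
Total rows emitted: 4.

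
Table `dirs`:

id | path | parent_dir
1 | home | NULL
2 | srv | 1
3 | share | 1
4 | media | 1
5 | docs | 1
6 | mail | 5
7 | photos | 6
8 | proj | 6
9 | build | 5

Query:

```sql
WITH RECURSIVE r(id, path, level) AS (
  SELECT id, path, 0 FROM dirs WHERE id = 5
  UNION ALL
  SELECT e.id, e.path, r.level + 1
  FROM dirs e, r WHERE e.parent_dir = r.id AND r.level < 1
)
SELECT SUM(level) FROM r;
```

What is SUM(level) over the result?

2

Base: id=5 (docs) at level 0.
Iteration 1: rows with parent_dir in {5} -> mail (id 6, level 1), build (id 9, level 1).
Iteration 2: level < 1 fails for all current rows; recursion stops.
SUM(level) = 0 + 1 + 1 = 2.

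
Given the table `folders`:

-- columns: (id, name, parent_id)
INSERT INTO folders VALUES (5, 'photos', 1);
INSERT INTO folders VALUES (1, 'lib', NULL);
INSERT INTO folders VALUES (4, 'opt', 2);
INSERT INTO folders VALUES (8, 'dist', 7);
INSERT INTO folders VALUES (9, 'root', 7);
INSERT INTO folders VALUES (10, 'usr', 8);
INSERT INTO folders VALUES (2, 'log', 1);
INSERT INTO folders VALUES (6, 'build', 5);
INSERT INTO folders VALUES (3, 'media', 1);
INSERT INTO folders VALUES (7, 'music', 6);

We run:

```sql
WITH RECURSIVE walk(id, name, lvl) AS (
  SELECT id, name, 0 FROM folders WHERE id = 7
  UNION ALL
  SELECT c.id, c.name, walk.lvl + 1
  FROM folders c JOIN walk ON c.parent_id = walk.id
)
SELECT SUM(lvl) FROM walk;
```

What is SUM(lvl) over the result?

4

Base: id=7 (music) at lvl 0.
Iteration 1: rows with parent_id in {7} -> dist (id 8, lvl 1), root (id 9, lvl 1).
Iteration 2: rows with parent_id in {8,9} -> usr (id 10, lvl 2).
Iteration 3: no rows with parent_id in {10}; recursion stops.
SUM(lvl) = 0 + 1 + 1 + 2 = 4.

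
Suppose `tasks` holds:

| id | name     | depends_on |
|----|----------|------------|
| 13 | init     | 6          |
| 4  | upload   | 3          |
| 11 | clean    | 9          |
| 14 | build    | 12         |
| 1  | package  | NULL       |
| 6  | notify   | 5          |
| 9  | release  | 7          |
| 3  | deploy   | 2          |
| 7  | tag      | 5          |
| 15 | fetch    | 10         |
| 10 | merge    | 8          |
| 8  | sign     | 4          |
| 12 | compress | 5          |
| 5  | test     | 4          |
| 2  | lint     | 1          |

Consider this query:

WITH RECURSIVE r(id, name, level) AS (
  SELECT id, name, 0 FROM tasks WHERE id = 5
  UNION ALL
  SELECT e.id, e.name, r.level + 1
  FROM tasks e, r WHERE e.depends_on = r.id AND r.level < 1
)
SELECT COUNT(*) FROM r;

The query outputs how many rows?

Base: id=5 (test) at level 0.
Iteration 1: rows with depends_on in {5} -> notify (id 6, level 1), tag (id 7, level 1), compress (id 12, level 1).
Iteration 2: level < 1 fails for all current rows; recursion stops.
Total rows emitted: 4.

4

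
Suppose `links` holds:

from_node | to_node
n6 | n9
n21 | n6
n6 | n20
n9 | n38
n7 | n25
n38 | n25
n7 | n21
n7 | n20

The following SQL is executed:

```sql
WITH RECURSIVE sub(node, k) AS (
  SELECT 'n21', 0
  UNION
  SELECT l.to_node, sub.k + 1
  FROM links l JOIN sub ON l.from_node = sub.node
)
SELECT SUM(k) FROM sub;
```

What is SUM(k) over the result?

Base: (n21, k=0).
Iteration 1: edges from {n21} -> (n6, k=1).
Iteration 2: edges from {n6} -> (n20, k=2), (n9, k=2).
Iteration 3: edges from {n20,n9} -> (n38, k=3).
Iteration 4: edges from {n38} -> (n25, k=4).
Iteration 5: no outgoing edges from {n25}; recursion stops.
SUM(k) = 0 + 1 + 2 + 2 + 3 + 4 = 12.

12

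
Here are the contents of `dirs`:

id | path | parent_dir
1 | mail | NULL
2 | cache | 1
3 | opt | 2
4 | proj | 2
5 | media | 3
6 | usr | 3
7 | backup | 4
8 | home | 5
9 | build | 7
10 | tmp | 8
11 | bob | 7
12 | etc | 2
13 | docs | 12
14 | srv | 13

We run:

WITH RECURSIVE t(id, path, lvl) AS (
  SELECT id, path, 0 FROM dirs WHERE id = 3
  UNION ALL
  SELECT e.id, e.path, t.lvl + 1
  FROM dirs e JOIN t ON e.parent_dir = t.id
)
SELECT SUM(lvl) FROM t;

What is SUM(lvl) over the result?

Base: id=3 (opt) at lvl 0.
Iteration 1: rows with parent_dir in {3} -> media (id 5, lvl 1), usr (id 6, lvl 1).
Iteration 2: rows with parent_dir in {5,6} -> home (id 8, lvl 2).
Iteration 3: rows with parent_dir in {8} -> tmp (id 10, lvl 3).
Iteration 4: no rows with parent_dir in {10}; recursion stops.
SUM(lvl) = 0 + 1 + 1 + 2 + 3 = 7.

7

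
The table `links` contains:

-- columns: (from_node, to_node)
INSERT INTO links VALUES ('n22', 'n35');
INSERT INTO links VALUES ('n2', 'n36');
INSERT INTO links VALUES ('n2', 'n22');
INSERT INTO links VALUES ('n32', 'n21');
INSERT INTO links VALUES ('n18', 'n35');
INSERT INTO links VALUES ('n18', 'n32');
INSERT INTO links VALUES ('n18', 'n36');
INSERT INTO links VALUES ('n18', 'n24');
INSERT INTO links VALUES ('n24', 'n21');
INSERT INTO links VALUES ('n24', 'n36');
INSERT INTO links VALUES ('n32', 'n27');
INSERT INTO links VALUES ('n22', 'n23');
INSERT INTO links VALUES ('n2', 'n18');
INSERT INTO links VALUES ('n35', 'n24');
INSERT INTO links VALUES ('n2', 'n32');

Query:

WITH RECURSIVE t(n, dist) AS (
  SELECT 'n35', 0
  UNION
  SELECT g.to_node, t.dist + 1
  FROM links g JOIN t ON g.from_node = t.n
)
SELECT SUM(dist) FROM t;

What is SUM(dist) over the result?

Base: (n35, dist=0).
Iteration 1: edges from {n35} -> (n24, dist=1).
Iteration 2: edges from {n24} -> (n21, dist=2), (n36, dist=2).
Iteration 3: no outgoing edges from {n21,n36}; recursion stops.
SUM(dist) = 0 + 1 + 2 + 2 = 5.

5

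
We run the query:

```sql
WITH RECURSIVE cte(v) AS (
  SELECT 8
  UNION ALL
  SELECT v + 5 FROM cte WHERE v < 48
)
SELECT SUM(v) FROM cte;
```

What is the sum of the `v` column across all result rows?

252

Base: v=8.
Iteration 1: 8 < 48 holds -> v = 8 + 5 = 13.
Iteration 2: 13 < 48 holds -> v = 13 + 5 = 18.
Iteration 3: 18 < 48 holds -> v = 18 + 5 = 23.
Iteration 4: 23 < 48 holds -> v = 23 + 5 = 28.
Iteration 5: 28 < 48 holds -> v = 28 + 5 = 33.
Iteration 6: 33 < 48 holds -> v = 33 + 5 = 38.
Iteration 7: 38 < 48 holds -> v = 38 + 5 = 43.
Iteration 8: 43 < 48 holds -> v = 43 + 5 = 48.
Iteration 9: 48 < 48 fails; recursion stops.
SUM(v) = 8 + 13 + 18 + 23 + 28 + 33 + 38 + 43 + 48 = 252.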